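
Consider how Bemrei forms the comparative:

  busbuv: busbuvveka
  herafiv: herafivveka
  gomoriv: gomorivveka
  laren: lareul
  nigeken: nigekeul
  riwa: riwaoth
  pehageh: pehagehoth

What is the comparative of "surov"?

laren and pehageh both have last vowel 'e' yet inflect differently (lareul, pehagehoth), so the last vowel is not what conditions the rule; the final letter is.
"surov" ends in -v. The stems ending in -v (busbuv → busbuvveka, herafiv → herafivveka, gomoriv → gomorivveka) double the final consonant and add -eka.
The other patterns: stems ending in -n drop the final letter and add -ul; stems ending in -a or -h add -oth.
So surov → surovveka.

surovveka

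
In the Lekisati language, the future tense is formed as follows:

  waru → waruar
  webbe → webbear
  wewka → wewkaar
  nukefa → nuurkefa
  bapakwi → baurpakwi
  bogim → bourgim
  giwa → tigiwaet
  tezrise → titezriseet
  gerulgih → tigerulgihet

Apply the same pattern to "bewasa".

"bewasa" begins with b-. The stems beginning with b- (bapakwi → baurpakwi, bogim → bourgim) insert -ur- after the first vowel.
The other patterns: stems beginning with w- add -ar; stems beginning with g- or t- add ti- … -et around the stem.
So bewasa → beurwasa.

beurwasa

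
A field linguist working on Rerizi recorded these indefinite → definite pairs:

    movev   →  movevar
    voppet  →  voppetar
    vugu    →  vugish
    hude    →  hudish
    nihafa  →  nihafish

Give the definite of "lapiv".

lapivar

movev and hude both have last vowel 'e' yet inflect differently (movevar, hudish), so the last vowel is not what conditions the rule; whether the stem ends in a vowel or a consonant is.
"lapiv" ends in a consonant. The stems ending in a consonant (movev → movevar, voppet → voppetar) add -ar.
So lapiv → lapivar.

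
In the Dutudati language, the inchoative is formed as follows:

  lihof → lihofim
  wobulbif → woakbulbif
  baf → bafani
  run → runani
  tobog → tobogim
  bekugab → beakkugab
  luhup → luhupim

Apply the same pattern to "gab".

baf and lihof both end in -f yet inflect differently (bafani, lihofim), so the final letter is not what conditions the rule; the number of vowels is.
"gab" has 1 vowel. The stems with 1 vowel (run → runani, baf → bafani) add -ani.
The other patterns: stems with 2 vowels add -im; stems with 3 vowels insert -ak- after the first vowel.
So gab → gabani.

gabani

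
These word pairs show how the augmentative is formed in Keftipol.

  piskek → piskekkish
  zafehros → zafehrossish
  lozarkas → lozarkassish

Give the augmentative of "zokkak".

zokkakkish

Every pair shown (piskek → piskekkish, zafehros → zafehrossish, lozarkas → lozarkassish) follows the same rule: double the final consonant and add -ish.
So zokkak → zokkakkish.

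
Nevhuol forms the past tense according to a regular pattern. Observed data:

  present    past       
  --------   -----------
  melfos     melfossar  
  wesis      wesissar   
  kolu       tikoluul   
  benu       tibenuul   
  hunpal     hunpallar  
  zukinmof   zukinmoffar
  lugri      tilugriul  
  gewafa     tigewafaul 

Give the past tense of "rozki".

"rozki" ends in a vowel. The stems ending in a vowel (benu → tibenuul, gewafa → tigewafaul, kolu → tikoluul) add ti- … -ul around the stem.
The other pattern: stems ending in a consonant double the final consonant and add -ar.
So rozki → tirozkiul.

tirozkiul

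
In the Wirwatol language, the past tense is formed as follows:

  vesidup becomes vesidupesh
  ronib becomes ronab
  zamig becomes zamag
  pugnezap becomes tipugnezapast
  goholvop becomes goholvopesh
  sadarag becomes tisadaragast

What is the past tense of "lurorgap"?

goholvop and pugnezap both end in -p yet inflect differently (goholvopesh, tipugnezapast), so the final letter is not what conditions the rule; the last vowel is.
"lurorgap" has last vowel 'a'. The stems whose last vowel is 'a' (pugnezap → tipugnezapast, sadarag → tisadaragast) add ti- … -ast around the stem.
So lurorgap → tilurorgapast.

tilurorgapast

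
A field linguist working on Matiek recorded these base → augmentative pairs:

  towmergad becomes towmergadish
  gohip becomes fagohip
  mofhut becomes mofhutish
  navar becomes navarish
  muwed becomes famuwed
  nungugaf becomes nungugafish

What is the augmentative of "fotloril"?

fafotloril

muwed and towmergad both end in -d yet inflect differently (famuwed, towmergadish), so the final letter is not what conditions the rule; the last vowel is.
"fotloril" has last vowel 'i'. The one such stem in the data (gohip → fagohip) adds the prefix fa-, so the same rule applies.
So fotloril → fafotloril.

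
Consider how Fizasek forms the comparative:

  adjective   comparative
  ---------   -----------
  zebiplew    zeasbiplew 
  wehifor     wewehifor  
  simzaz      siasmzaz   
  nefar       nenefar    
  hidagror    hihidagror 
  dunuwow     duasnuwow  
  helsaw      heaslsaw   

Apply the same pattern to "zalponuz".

hidagror and dunuwow both have last vowel 'o' yet inflect differently (hihidagror, duasnuwow), so the last vowel is not what conditions the rule; the final letter is.
"zalponuz" ends in -z. The one such stem in the data (simzaz → siasmzaz) inserts -as- after the first vowel (as do dunuwow, zebiplew), so the same rule applies.
So zalponuz → zaaslponuz.

zaaslponuz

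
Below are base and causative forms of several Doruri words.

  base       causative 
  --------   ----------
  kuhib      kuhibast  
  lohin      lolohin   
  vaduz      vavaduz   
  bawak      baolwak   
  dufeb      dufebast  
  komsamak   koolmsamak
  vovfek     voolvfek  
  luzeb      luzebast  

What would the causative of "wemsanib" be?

"wemsanib" ends in -b. The stems ending in -b (kuhib → kuhibast, luzeb → luzebast, dufeb → dufebast) add -ast.
The other patterns: stems ending in -k insert -ol- after the first vowel; stems ending in -n or -z repeat the first consonant+vowel as a prefix.
So wemsanib → wemsanibast.

wemsanibast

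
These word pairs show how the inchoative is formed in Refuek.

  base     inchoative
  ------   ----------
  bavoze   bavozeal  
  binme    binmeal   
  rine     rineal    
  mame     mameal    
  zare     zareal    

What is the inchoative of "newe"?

Every pair shown (bavoze → bavozeal, binme → binmeal, rine → rineal, …) follows the same rule: add -al.
So newe → neweal.

neweal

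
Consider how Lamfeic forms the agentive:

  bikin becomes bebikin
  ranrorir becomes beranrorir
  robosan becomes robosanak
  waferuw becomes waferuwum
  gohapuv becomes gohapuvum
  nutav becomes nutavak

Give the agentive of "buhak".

robosan and bikin both end in -n yet inflect differently (robosanak, bebikin), so the final letter is not what conditions the rule; the last vowel is.
"buhak" has last vowel 'a'. The stems whose last vowel is 'a' (robosan → robosanak, nutav → nutavak) add -ak.
The other patterns: stems whose last vowel is 'i' add the prefix be-; stems whose last vowel is 'u' add -um.
So buhak → buhakak.

buhakak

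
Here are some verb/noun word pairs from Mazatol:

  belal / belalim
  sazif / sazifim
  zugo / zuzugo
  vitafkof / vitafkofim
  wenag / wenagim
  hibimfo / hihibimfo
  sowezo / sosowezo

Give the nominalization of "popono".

vitafkof and hibimfo both have last vowel 'o' yet inflect differently (vitafkofim, hihibimfo), so the last vowel is not what conditions the rule; whether the stem ends in a vowel or a consonant is.
"popono" ends in a vowel. The stems ending in a vowel (hibimfo → hihibimfo, zugo → zuzugo, sowezo → sosowezo) repeat the first consonant+vowel as a prefix.
So popono → popopono.

popopono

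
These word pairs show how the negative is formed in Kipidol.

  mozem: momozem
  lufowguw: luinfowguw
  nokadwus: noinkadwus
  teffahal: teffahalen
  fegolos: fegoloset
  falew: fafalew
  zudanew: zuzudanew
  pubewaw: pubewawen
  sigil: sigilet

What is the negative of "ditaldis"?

pubewaw and zudanew both end in -w yet inflect differently (pubewawen, zuzudanew), so the final letter is not what conditions the rule; the last vowel is.
"ditaldis" has last vowel 'i'. The one such stem in the data (sigil → sigilet) adds -et, so the same rule applies.
So ditaldis → ditaldiset.

ditaldiset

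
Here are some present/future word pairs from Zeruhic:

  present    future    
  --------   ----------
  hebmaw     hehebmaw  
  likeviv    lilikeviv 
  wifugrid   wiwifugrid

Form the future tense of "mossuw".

momossuw

Every pair shown (hebmaw → hehebmaw, likeviv → lilikeviv, wifugrid → wiwifugrid) follows the same rule: repeat the first consonant+vowel as a prefix.
So mossuw → momossuw.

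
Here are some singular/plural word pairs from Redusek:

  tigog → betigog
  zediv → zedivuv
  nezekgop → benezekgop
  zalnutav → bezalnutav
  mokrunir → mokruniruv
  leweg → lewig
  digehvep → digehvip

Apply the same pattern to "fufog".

befufog

leweg and tigog both end in -g yet inflect differently (lewig, betigog), so the final letter is not what conditions the rule; the last vowel is.
"fufog" has last vowel 'o'. The stems whose last vowel is 'o' (tigog → betigog, nezekgop → benezekgop) add the prefix be-.
The other patterns: stems whose last vowel is 'e' change the last vowel to 'i'; stems whose last vowel is 'i' add -uv.
So fufog → befufog.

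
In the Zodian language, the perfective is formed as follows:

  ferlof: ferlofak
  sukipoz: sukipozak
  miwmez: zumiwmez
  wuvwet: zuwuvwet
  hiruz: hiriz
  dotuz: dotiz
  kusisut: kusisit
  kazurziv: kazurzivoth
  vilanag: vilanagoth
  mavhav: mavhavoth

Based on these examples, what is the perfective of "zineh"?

zuzineh

sukipoz and miwmez both end in -z yet inflect differently (sukipozak, zumiwmez), so the final letter is not what conditions the rule; the last vowel is.
"zineh" has last vowel 'e'. The stems whose last vowel is 'e' (miwmez → zumiwmez, wuvwet → zuwuvwet) add the prefix zu-.
The other patterns: stems whose last vowel is 'o' add -ak; stems whose last vowel is 'u' change the last vowel to 'i'; stems whose last vowel is 'a' or 'i' add -oth.
So zineh → zuzineh.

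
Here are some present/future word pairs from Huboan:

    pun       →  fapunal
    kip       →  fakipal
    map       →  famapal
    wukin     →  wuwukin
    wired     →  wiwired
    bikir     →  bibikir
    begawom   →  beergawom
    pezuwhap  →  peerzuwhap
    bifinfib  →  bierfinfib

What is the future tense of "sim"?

pun and wukin both end in -n yet inflect differently (fapunal, wuwukin), so the final letter is not what conditions the rule; the number of vowels is.
"sim" has 1 vowel. The stems with 1 vowel (pun → fapunal, kip → fakipal, map → famapal) add fa- … -al around the stem.
So sim → fasimal.

fasimal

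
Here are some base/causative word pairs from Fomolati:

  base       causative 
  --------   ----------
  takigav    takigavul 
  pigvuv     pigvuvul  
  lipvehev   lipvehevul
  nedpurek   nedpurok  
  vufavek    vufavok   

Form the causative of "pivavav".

pivavavul

lipvehev and nedpurek both have last vowel 'e' yet inflect differently (lipvehevul, nedpurok), so the last vowel is not what conditions the rule; the final letter is.
"pivavav" ends in -v. The stems ending in -v (takigav → takigavul, pigvuv → pigvuvul, lipvehev → lipvehevul) add -ul.
So pivavav → pivavavul.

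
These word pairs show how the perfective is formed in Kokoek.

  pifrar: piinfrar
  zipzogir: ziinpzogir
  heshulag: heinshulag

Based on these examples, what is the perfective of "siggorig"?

siinggorig

Every pair shown (pifrar → piinfrar, zipzogir → ziinpzogir, heshulag → heinshulag) follows the same rule: insert -in- after the first vowel.
So siggorig → siinggorig.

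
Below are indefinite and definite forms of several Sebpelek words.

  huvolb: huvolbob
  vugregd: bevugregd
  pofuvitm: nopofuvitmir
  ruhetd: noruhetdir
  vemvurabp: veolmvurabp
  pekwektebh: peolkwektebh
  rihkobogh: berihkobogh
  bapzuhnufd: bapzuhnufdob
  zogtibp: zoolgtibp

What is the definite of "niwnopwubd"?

niolwnopwubd

ruhetd and vugregd both end in -d yet inflect differently (noruhetdir, bevugregd), so the final letter is not what conditions the rule; the second-to-last letter is.
"niwnopwubd" has second-to-last letter 'b'. The stems whose second-to-last letter is 'b' (zogtibp → zoolgtibp, pekwektebh → peolkwektebh, vemvurabp → veolmvurabp) insert -ol- after the first vowel.
The other patterns: stems whose second-to-last letter is 't' add no- … -ir around the stem; stems whose second-to-last letter is 'g' add the prefix be-; stems whose second-to-last letter is 'f' or 'l' add -ob.
So niwnopwubd → niolwnopwubd.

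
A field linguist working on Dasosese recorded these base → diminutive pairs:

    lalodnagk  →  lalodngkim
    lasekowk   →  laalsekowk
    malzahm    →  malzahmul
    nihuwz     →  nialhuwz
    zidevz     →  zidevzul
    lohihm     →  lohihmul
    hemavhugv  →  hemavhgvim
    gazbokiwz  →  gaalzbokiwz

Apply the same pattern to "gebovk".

"gebovk" has second-to-last letter 'v'. The one such stem in the data (zidevz → zidevzul) adds -ul, so the same rule applies.
The other patterns: stems whose second-to-last letter is 'w' insert -al- after the first vowel; stems whose second-to-last letter is 'g' delete the last vowel and add -im.
So gebovk → gebovkul.

gebovkul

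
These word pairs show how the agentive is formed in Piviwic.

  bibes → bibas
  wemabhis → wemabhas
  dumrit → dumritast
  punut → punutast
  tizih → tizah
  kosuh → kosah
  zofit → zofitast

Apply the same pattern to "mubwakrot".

dumrit and tizih both have last vowel 'i' yet inflect differently (dumritast, tizah), so the last vowel is not what conditions the rule; the final letter is.
"mubwakrot" ends in -t. The stems ending in -t (dumrit → dumritast, zofit → zofitast, punut → punutast) add -ast.
So mubwakrot → mubwakrotast.

mubwakrotast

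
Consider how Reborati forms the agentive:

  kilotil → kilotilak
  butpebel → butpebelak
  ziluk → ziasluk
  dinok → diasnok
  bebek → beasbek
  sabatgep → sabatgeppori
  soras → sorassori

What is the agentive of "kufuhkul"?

butpebel and bebek both have last vowel 'e' yet inflect differently (butpebelak, beasbek), so the last vowel is not what conditions the rule; the final letter is.
"kufuhkul" ends in -l. The stems ending in -l (kilotil → kilotilak, butpebel → butpebelak) add -ak.
So kufuhkul → kufuhkulak.

kufuhkulak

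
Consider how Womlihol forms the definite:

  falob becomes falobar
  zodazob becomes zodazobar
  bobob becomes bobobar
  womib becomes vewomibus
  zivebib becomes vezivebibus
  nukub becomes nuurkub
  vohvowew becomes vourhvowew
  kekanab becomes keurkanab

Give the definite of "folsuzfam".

fourlsuzfam

"folsuzfam" has last vowel 'a'. The one such stem in the data (kekanab → keurkanab) inserts -ur- after the first vowel (as do nukub, vohvowew), so the same rule applies.
The other patterns: stems whose last vowel is 'o' add -ar; stems whose last vowel is 'i' add ve- … -us around the stem.
So folsuzfam → fourlsuzfam.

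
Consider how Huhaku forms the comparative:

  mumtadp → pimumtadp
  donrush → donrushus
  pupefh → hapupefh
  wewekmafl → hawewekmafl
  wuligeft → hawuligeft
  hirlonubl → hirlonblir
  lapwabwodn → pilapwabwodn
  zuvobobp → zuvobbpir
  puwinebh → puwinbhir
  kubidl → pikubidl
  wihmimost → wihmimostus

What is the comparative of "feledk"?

pifeledk

"feledk" has second-to-last letter 'd'. The stems whose second-to-last letter is 'd' (mumtadp → pimumtadp, lapwabwodn → pilapwabwodn, kubidl → pikubidl) add the prefix pi-.
The other patterns: stems whose second-to-last letter is 'f' add the prefix ha-; stems whose second-to-last letter is 'b' delete the last vowel and add -ir; stems whose second-to-last letter is 's' add -us.
So feledk → pifeledk.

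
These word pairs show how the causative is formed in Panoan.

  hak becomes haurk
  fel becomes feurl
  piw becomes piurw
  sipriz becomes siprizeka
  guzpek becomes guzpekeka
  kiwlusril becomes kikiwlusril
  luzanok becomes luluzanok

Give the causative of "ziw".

hak and guzpek both end in -k yet inflect differently (haurk, guzpekeka), so the final letter is not what conditions the rule; the number of vowels is.
"ziw" has 1 vowel. The stems with 1 vowel (hak → haurk, fel → feurl, piw → piurw) insert -ur- after the first vowel.
So ziw → ziurw.

ziurw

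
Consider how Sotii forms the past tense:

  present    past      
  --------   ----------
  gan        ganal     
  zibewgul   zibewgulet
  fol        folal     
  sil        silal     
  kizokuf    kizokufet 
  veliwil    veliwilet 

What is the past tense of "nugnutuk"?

zibewgul and sil both end in -l yet inflect differently (zibewgulet, silal), so the final letter is not what conditions the rule; the number of vowels is.
"nugnutuk" has 3 vowels. The stems with 3 vowels (kizokuf → kizokufet, zibewgul → zibewgulet, veliwil → veliwilet) add -et.
The other pattern: stems with 1 vowel add -al.
So nugnutuk → nugnutuket.

nugnutuket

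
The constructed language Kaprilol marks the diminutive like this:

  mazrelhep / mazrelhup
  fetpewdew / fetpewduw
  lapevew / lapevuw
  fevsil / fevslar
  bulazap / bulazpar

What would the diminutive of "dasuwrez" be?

mazrelhep and bulazap both end in -p yet inflect differently (mazrelhup, bulazpar), so the final letter is not what conditions the rule; the last vowel is.
"dasuwrez" has last vowel 'e'. The stems whose last vowel is 'e' (mazrelhep → mazrelhup, fetpewdew → fetpewduw, lapevew → lapevuw) change the last vowel to 'u'.
The other pattern: stems whose last vowel is 'a' or 'i' delete the last vowel and add -ar.
So dasuwrez → dasuwruz.

dasuwruz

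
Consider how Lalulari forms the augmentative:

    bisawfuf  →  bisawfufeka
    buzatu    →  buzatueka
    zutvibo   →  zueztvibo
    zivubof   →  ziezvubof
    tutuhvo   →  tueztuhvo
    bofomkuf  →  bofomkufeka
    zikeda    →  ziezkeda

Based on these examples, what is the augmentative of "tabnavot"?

taezbnavot

bofomkuf and zivubof both end in -f yet inflect differently (bofomkufeka, ziezvubof), so the final letter is not what conditions the rule; the first letter is.
"tabnavot" begins with t-. The one such stem in the data (tutuhvo → tueztuhvo) inserts -ez- after the first vowel (as do zikeda, zutvibo), so the same rule applies.
So tabnavot → taezbnavot.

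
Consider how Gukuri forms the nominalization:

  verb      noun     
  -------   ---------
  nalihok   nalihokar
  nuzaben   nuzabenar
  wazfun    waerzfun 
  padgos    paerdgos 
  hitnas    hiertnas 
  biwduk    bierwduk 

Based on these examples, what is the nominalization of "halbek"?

nuzaben and wazfun both end in -n yet inflect differently (nuzabenar, waerzfun), so the final letter is not what conditions the rule; the number of vowels is.
"halbek" has 2 vowels. The stems with 2 vowels (wazfun → waerzfun, padgos → paerdgos, hitnas → hiertnas) insert -er- after the first vowel.
So halbek → haerlbek.

haerlbek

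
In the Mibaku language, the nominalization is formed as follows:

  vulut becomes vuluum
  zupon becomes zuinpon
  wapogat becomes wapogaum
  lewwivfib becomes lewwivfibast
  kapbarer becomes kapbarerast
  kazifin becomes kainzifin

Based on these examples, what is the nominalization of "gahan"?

gainhan

kazifin and lewwivfib both have last vowel 'i' yet inflect differently (kainzifin, lewwivfibast), so the last vowel is not what conditions the rule; the final letter is.
"gahan" ends in -n. The stems ending in -n (kazifin → kainzifin, zupon → zuinpon) insert -in- after the first vowel.
The other patterns: stems ending in -t drop the final letter and add -um; stems ending in -b or -r add -ast.
So gahan → gainhan.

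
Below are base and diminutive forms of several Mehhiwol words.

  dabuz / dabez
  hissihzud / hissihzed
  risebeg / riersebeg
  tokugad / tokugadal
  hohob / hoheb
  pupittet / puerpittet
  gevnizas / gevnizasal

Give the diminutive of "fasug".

tokugad and hissihzud both end in -d yet inflect differently (tokugadal, hissihzed), so the final letter is not what conditions the rule; the last vowel is.
"fasug" has last vowel 'u'. The stems whose last vowel is 'u' (dabuz → dabez, hissihzud → hissihzed) change the last vowel to 'e'.
So fasug → faseg.

faseg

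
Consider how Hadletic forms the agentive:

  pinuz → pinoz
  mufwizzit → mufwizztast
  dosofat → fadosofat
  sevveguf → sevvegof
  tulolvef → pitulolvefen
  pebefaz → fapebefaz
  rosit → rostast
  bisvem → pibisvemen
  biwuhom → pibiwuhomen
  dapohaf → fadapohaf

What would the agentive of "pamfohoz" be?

dosofat and rosit both end in -t yet inflect differently (fadosofat, rostast), so the final letter is not what conditions the rule; the last vowel is.
"pamfohoz" has last vowel 'o'. The one such stem in the data (biwuhom → pibiwuhomen) adds pi- … -en around the stem, so the same rule applies.
The other patterns: stems whose last vowel is 'a' add the prefix fa-; stems whose last vowel is 'i' delete the last vowel and add -ast; stems whose last vowel is 'u' change the last vowel to 'o'.
So pamfohoz → pipamfohozen.

pipamfohozen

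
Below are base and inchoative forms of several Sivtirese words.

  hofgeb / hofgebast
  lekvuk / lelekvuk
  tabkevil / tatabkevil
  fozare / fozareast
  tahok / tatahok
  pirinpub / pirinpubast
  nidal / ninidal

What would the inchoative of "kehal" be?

kekehal

lekvuk and pirinpub both have last vowel 'u' yet inflect differently (lelekvuk, pirinpubast), so the last vowel is not what conditions the rule; the final letter is.
"kehal" ends in -l. The stems ending in -l (tabkevil → tatabkevil, nidal → ninidal) repeat the first consonant+vowel as a prefix.
So kehal → kekehal.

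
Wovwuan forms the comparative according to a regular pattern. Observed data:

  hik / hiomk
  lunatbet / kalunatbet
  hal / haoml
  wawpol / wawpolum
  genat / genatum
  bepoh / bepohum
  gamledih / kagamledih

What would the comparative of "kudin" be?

kudinum

hal and wawpol both end in -l yet inflect differently (haoml, wawpolum), so the final letter is not what conditions the rule; the number of vowels is.
"kudin" has 2 vowels. The stems with 2 vowels (wawpol → wawpolum, bepoh → bepohum, genat → genatum) add -um.
So kudin → kudinum.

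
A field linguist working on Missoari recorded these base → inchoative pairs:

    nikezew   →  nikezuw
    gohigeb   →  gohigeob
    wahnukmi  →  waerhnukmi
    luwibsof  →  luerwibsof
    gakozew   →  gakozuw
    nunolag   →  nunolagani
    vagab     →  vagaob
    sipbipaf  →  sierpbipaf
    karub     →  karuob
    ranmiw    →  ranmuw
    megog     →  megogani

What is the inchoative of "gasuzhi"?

vagab and sipbipaf both have last vowel 'a' yet inflect differently (vagaob, sierpbipaf), so the last vowel is not what conditions the rule; the final letter is.
"gasuzhi" ends in -i. The one such stem in the data (wahnukmi → waerhnukmi) inserts -er- after the first vowel (as do sipbipaf, luwibsof), so the same rule applies.
So gasuzhi → gaersuzhi.

gaersuzhi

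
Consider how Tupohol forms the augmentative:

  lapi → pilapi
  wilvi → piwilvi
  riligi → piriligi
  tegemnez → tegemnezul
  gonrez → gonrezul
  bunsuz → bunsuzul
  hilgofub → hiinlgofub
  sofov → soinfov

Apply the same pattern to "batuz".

batuzul

bunsuz and hilgofub both have last vowel 'u' yet inflect differently (bunsuzul, hiinlgofub), so the last vowel is not what conditions the rule; the final letter is.
"batuz" ends in -z. The stems ending in -z (tegemnez → tegemnezul, gonrez → gonrezul, bunsuz → bunsuzul) add -ul.
So batuz → batuzul.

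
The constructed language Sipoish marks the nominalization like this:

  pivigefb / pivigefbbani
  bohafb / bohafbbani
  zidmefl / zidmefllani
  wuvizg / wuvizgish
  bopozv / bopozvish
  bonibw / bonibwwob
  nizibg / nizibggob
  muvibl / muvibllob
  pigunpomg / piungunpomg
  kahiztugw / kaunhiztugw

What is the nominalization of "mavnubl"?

wuvizg and nizibg both end in -g yet inflect differently (wuvizgish, nizibggob), so the final letter is not what conditions the rule; the second-to-last letter is.
"mavnubl" has second-to-last letter 'b'. The stems whose second-to-last letter is 'b' (bonibw → bonibwwob, nizibg → nizibggob, muvibl → muvibllob) double the final consonant and add -ob.
So mavnubl → mavnubllob.

mavnubllob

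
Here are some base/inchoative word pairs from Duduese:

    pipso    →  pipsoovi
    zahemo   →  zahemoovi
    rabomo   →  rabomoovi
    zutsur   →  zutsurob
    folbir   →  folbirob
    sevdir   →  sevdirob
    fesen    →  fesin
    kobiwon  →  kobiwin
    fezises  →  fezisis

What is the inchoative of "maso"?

pipso and kobiwon both have last vowel 'o' yet inflect differently (pipsoovi, kobiwin), so the last vowel is not what conditions the rule; the final letter is.
"maso" ends in -o. The stems ending in -o (pipso → pipsoovi, zahemo → zahemoovi, rabomo → rabomoovi) add -ovi.
The other patterns: stems ending in -r add -ob; stems ending in -n or -s change the last vowel to 'i'.
So maso → masoovi.

masoovi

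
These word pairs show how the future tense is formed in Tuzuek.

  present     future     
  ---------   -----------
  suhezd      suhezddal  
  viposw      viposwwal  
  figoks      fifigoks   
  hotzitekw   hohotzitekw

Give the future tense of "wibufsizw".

wibufsizwwal

hotzitekw and viposw both end in -w yet inflect differently (hohotzitekw, viposwwal), so the final letter is not what conditions the rule; the second-to-last letter is.
"wibufsizw" has second-to-last letter 'z'. The one such stem in the data (suhezd → suhezddal) doubles the final consonant and adds -al (as does viposw), so the same rule applies.
The other pattern: stems whose second-to-last letter is 'k' repeat the first consonant+vowel as a prefix.
So wibufsizw → wibufsizwwal.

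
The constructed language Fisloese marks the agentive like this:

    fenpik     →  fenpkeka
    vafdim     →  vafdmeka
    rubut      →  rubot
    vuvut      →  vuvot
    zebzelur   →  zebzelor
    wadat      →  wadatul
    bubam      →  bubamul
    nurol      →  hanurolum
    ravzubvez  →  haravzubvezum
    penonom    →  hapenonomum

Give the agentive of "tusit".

tusteka

rubut and wadat both end in -t yet inflect differently (rubot, wadatul), so the final letter is not what conditions the rule; the last vowel is.
"tusit" has last vowel 'i'. The stems whose last vowel is 'i' (fenpik → fenpkeka, vafdim → vafdmeka) delete the last vowel and add -eka.
So tusit → tusteka.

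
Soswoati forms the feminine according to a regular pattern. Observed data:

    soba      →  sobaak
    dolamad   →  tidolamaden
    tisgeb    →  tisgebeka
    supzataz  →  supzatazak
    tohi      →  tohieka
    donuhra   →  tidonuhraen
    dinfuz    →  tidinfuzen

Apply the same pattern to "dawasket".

tidawasketen

donuhra and soba both end in -a yet inflect differently (tidonuhraen, sobaak), so the final letter is not what conditions the rule; the first letter is.
"dawasket" begins with d-. The stems beginning with d- (donuhra → tidonuhraen, dolamad → tidolamaden, dinfuz → tidinfuzen) add ti- … -en around the stem.
The other patterns: stems beginning with t- add -eka; stems beginning with s- add -ak.
So dawasket → tidawasketen.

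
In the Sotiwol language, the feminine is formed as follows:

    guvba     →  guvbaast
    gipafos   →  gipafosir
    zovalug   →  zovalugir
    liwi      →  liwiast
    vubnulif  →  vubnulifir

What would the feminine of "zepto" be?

zeptoast

"zepto" ends in a vowel. The stems ending in a vowel (guvba → guvbaast, liwi → liwiast) add -ast.
So zepto → zeptoast.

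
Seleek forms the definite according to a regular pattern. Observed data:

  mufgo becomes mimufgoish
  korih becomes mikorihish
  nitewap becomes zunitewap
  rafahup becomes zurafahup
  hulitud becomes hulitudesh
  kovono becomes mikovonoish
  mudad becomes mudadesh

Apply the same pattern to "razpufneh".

mirazpufnehish

rafahup and hulitud both have last vowel 'u' yet inflect differently (zurafahup, hulitudesh), so the last vowel is not what conditions the rule; the final letter is.
"razpufneh" ends in -h. The one such stem in the data (korih → mikorihish) adds mi- … -ish around the stem, so the same rule applies.
The other patterns: stems ending in -p add the prefix zu-; stems ending in -d add -esh.
So razpufneh → mirazpufnehish.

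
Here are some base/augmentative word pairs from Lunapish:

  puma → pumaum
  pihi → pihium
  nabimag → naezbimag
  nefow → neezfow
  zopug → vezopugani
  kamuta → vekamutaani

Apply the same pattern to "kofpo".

nabimag and zopug both end in -g yet inflect differently (naezbimag, vezopugani), so the final letter is not what conditions the rule; the first letter is.
"kofpo" begins with k-. The one such stem in the data (kamuta → vekamutaani) adds ve- … -ani around the stem, so the same rule applies.
So kofpo → vekofpoani.

vekofpoani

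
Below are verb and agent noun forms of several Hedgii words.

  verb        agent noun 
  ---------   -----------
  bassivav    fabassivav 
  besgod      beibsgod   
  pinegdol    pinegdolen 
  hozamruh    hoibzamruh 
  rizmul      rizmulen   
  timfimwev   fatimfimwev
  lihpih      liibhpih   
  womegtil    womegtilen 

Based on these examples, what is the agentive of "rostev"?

farostev

pinegdol and besgod both have last vowel 'o' yet inflect differently (pinegdolen, beibsgod), so the last vowel is not what conditions the rule; the final letter is.
"rostev" ends in -v. The stems ending in -v (timfimwev → fatimfimwev, bassivav → fabassivav) add the prefix fa-.
So rostev → farostev.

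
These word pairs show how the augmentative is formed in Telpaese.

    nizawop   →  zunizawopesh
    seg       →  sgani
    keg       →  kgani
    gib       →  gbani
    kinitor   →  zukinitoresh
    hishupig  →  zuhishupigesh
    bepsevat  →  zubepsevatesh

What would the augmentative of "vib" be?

keg and hishupig both end in -g yet inflect differently (kgani, zuhishupigesh), so the final letter is not what conditions the rule; the number of vowels is.
"vib" has 1 vowel. The stems with 1 vowel (keg → kgani, seg → sgani, gib → gbani) delete the last vowel and add -ani.
The other pattern: stems with 3 vowels add zu- … -esh around the stem.
So vib → vbani.

vbani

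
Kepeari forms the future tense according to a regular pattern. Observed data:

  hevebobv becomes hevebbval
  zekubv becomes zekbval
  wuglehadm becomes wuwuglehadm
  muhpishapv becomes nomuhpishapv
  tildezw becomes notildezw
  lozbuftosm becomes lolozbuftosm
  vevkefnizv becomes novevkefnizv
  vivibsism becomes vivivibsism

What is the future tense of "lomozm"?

vevkefnizv and hevebobv both end in -v yet inflect differently (novevkefnizv, hevebbval), so the final letter is not what conditions the rule; the second-to-last letter is.
"lomozm" has second-to-last letter 'z'. The stems whose second-to-last letter is 'z' (vevkefnizv → novevkefnizv, tildezw → notildezw) add the prefix no-.
So lomozm → nolomozm.

nolomozm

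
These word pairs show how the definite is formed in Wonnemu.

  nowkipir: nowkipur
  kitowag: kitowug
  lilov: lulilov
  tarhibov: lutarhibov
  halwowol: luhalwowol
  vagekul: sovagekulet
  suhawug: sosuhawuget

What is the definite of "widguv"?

halwowol and vagekul both end in -l yet inflect differently (luhalwowol, sovagekulet), so the final letter is not what conditions the rule; the last vowel is.
"widguv" has last vowel 'u'. The stems whose last vowel is 'u' (vagekul → sovagekulet, suhawug → sosuhawuget) add so- … -et around the stem.
So widguv → sowidguvet.

sowidguvet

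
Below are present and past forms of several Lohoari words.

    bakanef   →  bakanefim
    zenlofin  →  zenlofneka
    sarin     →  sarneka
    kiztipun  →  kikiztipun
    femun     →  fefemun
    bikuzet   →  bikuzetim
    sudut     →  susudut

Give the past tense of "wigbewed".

wigbewedim

sudut and bikuzet both end in -t yet inflect differently (susudut, bikuzetim), so the final letter is not what conditions the rule; the last vowel is.
"wigbewed" has last vowel 'e'. The stems whose last vowel is 'e' (bikuzet → bikuzetim, bakanef → bakanefim) add -im.
So wigbewed → wigbewedim.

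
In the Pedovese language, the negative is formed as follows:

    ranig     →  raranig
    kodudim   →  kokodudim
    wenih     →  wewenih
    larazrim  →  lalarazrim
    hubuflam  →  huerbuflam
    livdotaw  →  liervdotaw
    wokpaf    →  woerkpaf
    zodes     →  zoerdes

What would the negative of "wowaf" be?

woerwaf

kodudim and hubuflam both end in -m yet inflect differently (kokodudim, huerbuflam), so the final letter is not what conditions the rule; the last vowel is.
"wowaf" has last vowel 'a'. The stems whose last vowel is 'a' (hubuflam → huerbuflam, livdotaw → liervdotaw, wokpaf → woerkpaf) insert -er- after the first vowel.
The other pattern: stems whose last vowel is 'i' repeat the first consonant+vowel as a prefix.
So wowaf → woerwaf.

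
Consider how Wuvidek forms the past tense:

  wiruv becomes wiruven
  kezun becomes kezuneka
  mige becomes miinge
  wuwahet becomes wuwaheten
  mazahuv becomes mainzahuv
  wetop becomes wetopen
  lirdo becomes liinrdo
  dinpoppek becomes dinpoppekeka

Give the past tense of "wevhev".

wevheven

mazahuv and wiruv both end in -v yet inflect differently (mainzahuv, wiruven), so the final letter is not what conditions the rule; the first letter is.
"wevhev" begins with w-. The stems beginning with w- (wiruv → wiruven, wetop → wetopen, wuwahet → wuwaheten) add -en.
The other patterns: stems beginning with l- or m- insert -in- after the first vowel; stems beginning with d- or k- add -eka.
So wevhev → wevheven.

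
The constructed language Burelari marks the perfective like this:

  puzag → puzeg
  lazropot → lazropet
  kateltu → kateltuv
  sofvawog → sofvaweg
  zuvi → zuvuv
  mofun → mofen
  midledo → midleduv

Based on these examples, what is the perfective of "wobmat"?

wobmet

mofun and kateltu both have last vowel 'u' yet inflect differently (mofen, kateltuv), so the last vowel is not what conditions the rule; whether the stem ends in a vowel or a consonant is.
"wobmat" ends in a consonant. The stems ending in a consonant (lazropot → lazropet, mofun → mofen, sofvawog → sofvaweg) change the last vowel to 'e'.
The other pattern: stems ending in a vowel drop the final letter and add -uv.
So wobmat → wobmet.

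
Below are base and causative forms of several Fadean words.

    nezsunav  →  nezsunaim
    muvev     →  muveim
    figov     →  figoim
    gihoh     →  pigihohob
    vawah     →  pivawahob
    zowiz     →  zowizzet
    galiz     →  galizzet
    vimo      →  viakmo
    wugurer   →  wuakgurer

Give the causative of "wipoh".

piwipohob

"wipoh" ends in -h. The stems ending in -h (gihoh → pigihohob, vawah → pivawahob) add pi- … -ob around the stem.
The other patterns: stems ending in -v drop the final letter and add -im; stems ending in -z double the final consonant and add -et; stems ending in -o or -r insert -ak- after the first vowel.
So wipoh → piwipohob.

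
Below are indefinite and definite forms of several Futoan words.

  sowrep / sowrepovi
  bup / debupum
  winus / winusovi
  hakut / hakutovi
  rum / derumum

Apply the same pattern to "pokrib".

"pokrib" has 2 vowels. The stems with 2 vowels (hakut → hakutovi, sowrep → sowrepovi, winus → winusovi) add -ovi.
The other pattern: stems with 1 vowel add de- … -um around the stem.
So pokrib → pokribovi.

pokribovi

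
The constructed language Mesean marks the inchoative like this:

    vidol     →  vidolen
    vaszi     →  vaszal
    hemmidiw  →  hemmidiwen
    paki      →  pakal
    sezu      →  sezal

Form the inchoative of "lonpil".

"lonpil" ends in a consonant. The stems ending in a consonant (hemmidiw → hemmidiwen, vidol → vidolen) add -en.
So lonpil → lonpilen.

lonpilen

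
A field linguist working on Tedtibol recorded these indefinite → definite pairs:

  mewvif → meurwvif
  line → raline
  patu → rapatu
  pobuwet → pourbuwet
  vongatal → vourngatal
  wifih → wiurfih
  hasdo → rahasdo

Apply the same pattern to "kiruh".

kiurruh

line and pobuwet both have last vowel 'e' yet inflect differently (raline, pourbuwet), so the last vowel is not what conditions the rule; whether the stem ends in a vowel or a consonant is.
"kiruh" ends in a consonant. The stems ending in a consonant (vongatal → vourngatal, mewvif → meurwvif, wifih → wiurfih) insert -ur- after the first vowel.
So kiruh → kiurruh.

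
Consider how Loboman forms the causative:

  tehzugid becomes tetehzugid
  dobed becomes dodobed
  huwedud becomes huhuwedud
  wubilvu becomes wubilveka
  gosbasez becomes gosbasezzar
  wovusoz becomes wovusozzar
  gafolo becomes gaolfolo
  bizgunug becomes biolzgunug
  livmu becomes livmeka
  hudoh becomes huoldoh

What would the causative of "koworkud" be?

kokoworkud

huwedud and wubilvu both have last vowel 'u' yet inflect differently (huhuwedud, wubilveka), so the last vowel is not what conditions the rule; the final letter is.
"koworkud" ends in -d. The stems ending in -d (tehzugid → tetehzugid, dobed → dodobed, huwedud → huhuwedud) repeat the first consonant+vowel as a prefix.
The other patterns: stems ending in -u drop the final letter and add -eka; stems ending in -z double the final consonant and add -ar; stems ending in -g, -h or -o insert -ol- after the first vowel.
So koworkud → kokoworkud.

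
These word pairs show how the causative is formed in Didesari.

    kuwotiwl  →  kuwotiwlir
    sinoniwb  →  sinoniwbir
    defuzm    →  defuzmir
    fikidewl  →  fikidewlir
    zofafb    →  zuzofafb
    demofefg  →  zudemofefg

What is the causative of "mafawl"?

"mafawl" has second-to-last letter 'w'. The stems whose second-to-last letter is 'w' (kuwotiwl → kuwotiwlir, sinoniwb → sinoniwbir, fikidewl → fikidewlir) add -ir.
The other pattern: stems whose second-to-last letter is 'f' add the prefix zu-.
So mafawl → mafawlir.

mafawlir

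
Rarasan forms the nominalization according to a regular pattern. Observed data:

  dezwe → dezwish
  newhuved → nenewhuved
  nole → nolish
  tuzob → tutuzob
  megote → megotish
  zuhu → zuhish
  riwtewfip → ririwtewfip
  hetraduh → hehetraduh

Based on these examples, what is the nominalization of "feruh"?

hetraduh and zuhu both have last vowel 'u' yet inflect differently (hehetraduh, zuhish), so the last vowel is not what conditions the rule; whether the stem ends in a vowel or a consonant is.
"feruh" ends in a consonant. The stems ending in a consonant (newhuved → nenewhuved, hetraduh → hehetraduh, riwtewfip → ririwtewfip) repeat the first consonant+vowel as a prefix.
So feruh → feferuh.

feferuh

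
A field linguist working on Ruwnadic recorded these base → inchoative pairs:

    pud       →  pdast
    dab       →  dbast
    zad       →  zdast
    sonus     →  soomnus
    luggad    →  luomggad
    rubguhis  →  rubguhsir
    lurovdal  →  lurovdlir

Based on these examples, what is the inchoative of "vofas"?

voomfas

pud and luggad both end in -d yet inflect differently (pdast, luomggad), so the final letter is not what conditions the rule; the number of vowels is.
"vofas" has 2 vowels. The stems with 2 vowels (sonus → soomnus, luggad → luomggad) insert -om- after the first vowel.
So vofas → voomfas.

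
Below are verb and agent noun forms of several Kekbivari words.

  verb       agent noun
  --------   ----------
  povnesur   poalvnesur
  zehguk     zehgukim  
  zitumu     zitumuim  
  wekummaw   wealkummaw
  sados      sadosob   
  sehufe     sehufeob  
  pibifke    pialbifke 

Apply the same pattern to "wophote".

woalphote

sehufe and pibifke both end in -e yet inflect differently (sehufeob, pialbifke), so the final letter is not what conditions the rule; the first letter is.
"wophote" begins with w-. The one such stem in the data (wekummaw → wealkummaw) inserts -al- after the first vowel (as do povnesur, pibifke), so the same rule applies.
So wophote → woalphote.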